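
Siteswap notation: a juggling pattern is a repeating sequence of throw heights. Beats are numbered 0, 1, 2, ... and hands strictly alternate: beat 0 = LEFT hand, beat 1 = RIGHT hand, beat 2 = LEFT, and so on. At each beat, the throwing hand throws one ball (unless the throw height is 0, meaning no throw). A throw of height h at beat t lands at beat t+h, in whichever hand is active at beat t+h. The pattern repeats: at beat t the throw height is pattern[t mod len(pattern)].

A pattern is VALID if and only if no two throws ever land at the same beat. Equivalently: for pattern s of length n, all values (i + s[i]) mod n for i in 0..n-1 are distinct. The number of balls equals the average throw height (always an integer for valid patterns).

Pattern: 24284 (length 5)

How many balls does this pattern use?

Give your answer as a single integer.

Answer: 4

Derivation:
Pattern = [2, 4, 2, 8, 4], length n = 5
  position 0: throw height = 2, running sum = 2
  position 1: throw height = 4, running sum = 6
  position 2: throw height = 2, running sum = 8
  position 3: throw height = 8, running sum = 16
  position 4: throw height = 4, running sum = 20
Total sum = 20; balls = sum / n = 20 / 5 = 4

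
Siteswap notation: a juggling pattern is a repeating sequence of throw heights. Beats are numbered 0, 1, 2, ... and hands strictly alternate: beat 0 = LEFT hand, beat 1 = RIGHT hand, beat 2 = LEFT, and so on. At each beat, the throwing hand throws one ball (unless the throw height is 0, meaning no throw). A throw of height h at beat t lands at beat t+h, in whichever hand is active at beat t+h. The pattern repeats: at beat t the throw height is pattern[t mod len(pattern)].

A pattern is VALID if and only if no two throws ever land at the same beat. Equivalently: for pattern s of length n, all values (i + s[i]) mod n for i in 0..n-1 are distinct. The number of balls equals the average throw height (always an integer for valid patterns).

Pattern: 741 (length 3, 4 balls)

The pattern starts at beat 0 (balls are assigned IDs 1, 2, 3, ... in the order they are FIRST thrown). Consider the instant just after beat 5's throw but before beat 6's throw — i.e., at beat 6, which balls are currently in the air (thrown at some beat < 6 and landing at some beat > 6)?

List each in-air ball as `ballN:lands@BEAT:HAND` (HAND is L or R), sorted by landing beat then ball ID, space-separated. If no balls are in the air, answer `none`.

Answer: ball1:lands@7:R ball4:lands@8:L ball3:lands@10:L

Derivation:
Beat 0 (L): throw ball1 h=7 -> lands@7:R; in-air after throw: [b1@7:R]
Beat 1 (R): throw ball2 h=4 -> lands@5:R; in-air after throw: [b2@5:R b1@7:R]
Beat 2 (L): throw ball3 h=1 -> lands@3:R; in-air after throw: [b3@3:R b2@5:R b1@7:R]
Beat 3 (R): throw ball3 h=7 -> lands@10:L; in-air after throw: [b2@5:R b1@7:R b3@10:L]
Beat 4 (L): throw ball4 h=4 -> lands@8:L; in-air after throw: [b2@5:R b1@7:R b4@8:L b3@10:L]
Beat 5 (R): throw ball2 h=1 -> lands@6:L; in-air after throw: [b2@6:L b1@7:R b4@8:L b3@10:L]
Beat 6 (L): throw ball2 h=7 -> lands@13:R; in-air after throw: [b1@7:R b4@8:L b3@10:L b2@13:R]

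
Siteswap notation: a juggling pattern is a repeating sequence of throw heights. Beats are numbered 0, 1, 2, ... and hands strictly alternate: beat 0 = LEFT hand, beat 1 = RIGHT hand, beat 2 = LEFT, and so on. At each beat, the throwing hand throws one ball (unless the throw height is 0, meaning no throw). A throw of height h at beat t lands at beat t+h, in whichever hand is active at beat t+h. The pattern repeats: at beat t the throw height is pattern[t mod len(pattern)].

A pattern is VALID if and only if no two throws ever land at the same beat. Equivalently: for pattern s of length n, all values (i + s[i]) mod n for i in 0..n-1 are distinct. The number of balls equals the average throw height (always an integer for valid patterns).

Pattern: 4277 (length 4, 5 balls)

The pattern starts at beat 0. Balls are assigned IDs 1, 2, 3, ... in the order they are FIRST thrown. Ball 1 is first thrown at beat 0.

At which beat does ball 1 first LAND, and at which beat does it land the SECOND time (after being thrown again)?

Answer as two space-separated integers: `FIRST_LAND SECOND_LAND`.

Answer: 4 8

Derivation:
Beat 0 (L): throw ball1 h=4 -> lands@4:L; in-air after throw: [b1@4:L]
Beat 1 (R): throw ball2 h=2 -> lands@3:R; in-air after throw: [b2@3:R b1@4:L]
Beat 2 (L): throw ball3 h=7 -> lands@9:R; in-air after throw: [b2@3:R b1@4:L b3@9:R]
Beat 3 (R): throw ball2 h=7 -> lands@10:L; in-air after throw: [b1@4:L b3@9:R b2@10:L]
Beat 4 (L): throw ball1 h=4 -> lands@8:L; in-air after throw: [b1@8:L b3@9:R b2@10:L]
Beat 5 (R): throw ball4 h=2 -> lands@7:R; in-air after throw: [b4@7:R b1@8:L b3@9:R b2@10:L]
Beat 6 (L): throw ball5 h=7 -> lands@13:R; in-air after throw: [b4@7:R b1@8:L b3@9:R b2@10:L b5@13:R]
Beat 7 (R): throw ball4 h=7 -> lands@14:L; in-air after throw: [b1@8:L b3@9:R b2@10:L b5@13:R b4@14:L]
Beat 8 (L): throw ball1 h=4 -> lands@12:L; in-air after throw: [b3@9:R b2@10:L b1@12:L b5@13:R b4@14:L]
Ball 1: thrown@0 h=4 -> first land @4; rethrown@4 h=4 -> second land @8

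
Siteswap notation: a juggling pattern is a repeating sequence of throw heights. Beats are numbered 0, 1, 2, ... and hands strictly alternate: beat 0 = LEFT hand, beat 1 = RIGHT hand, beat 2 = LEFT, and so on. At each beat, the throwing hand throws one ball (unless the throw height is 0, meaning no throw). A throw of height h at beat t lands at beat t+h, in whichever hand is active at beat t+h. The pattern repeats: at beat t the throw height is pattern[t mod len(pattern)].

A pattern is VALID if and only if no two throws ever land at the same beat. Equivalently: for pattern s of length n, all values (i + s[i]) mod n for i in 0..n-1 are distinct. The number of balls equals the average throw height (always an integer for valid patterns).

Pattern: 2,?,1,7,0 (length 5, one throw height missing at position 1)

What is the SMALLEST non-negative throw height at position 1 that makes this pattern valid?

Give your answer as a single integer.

i=0: (0 + 2) mod 5 = 2
i=1: s[i]=? (unknown)
i=2: (2 + 1) mod 5 = 3
i=3: (3 + 7) mod 5 = 0
i=4: (4 + 0) mod 5 = 4
Known residues: [0, 2, 3, 4]; need a permutation of 0..4, so missing residue r = 1
Need (1 + s) mod 5 = 1; smallest s = (1 - 1) mod 5 = 0

Answer: 0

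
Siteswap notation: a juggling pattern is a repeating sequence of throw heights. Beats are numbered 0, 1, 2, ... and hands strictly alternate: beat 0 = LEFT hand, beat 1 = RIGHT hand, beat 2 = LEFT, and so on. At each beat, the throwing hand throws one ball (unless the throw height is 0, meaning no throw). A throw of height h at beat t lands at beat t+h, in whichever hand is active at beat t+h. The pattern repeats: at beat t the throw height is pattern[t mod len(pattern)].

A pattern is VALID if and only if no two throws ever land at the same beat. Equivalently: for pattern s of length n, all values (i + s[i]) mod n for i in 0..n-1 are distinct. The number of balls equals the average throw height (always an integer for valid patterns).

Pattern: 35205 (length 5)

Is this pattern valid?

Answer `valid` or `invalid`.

Answer: invalid

Derivation:
i=0: (i + s[i]) mod n = (0 + 3) mod 5 = 3
i=1: (i + s[i]) mod n = (1 + 5) mod 5 = 1
i=2: (i + s[i]) mod n = (2 + 2) mod 5 = 4
i=3: (i + s[i]) mod n = (3 + 0) mod 5 = 3
i=4: (i + s[i]) mod n = (4 + 5) mod 5 = 4
Residues: [3, 1, 4, 3, 4], distinct: False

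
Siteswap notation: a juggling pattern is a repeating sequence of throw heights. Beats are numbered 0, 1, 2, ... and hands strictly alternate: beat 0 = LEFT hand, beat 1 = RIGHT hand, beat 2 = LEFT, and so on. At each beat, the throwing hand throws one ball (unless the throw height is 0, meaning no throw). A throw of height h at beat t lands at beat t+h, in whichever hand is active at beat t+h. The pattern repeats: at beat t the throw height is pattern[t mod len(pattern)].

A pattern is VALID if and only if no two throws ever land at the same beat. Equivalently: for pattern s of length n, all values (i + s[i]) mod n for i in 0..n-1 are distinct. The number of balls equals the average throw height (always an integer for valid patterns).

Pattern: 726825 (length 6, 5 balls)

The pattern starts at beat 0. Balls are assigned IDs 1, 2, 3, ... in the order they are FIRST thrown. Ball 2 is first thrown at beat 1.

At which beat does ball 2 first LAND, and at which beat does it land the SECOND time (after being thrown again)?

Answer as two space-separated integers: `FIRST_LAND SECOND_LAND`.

Answer: 3 11

Derivation:
Beat 0 (L): throw ball1 h=7 -> lands@7:R; in-air after throw: [b1@7:R]
Beat 1 (R): throw ball2 h=2 -> lands@3:R; in-air after throw: [b2@3:R b1@7:R]
Beat 2 (L): throw ball3 h=6 -> lands@8:L; in-air after throw: [b2@3:R b1@7:R b3@8:L]
Beat 3 (R): throw ball2 h=8 -> lands@11:R; in-air after throw: [b1@7:R b3@8:L b2@11:R]
Beat 4 (L): throw ball4 h=2 -> lands@6:L; in-air after throw: [b4@6:L b1@7:R b3@8:L b2@11:R]
Beat 5 (R): throw ball5 h=5 -> lands@10:L; in-air after throw: [b4@6:L b1@7:R b3@8:L b5@10:L b2@11:R]
Beat 6 (L): throw ball4 h=7 -> lands@13:R; in-air after throw: [b1@7:R b3@8:L b5@10:L b2@11:R b4@13:R]
Beat 7 (R): throw ball1 h=2 -> lands@9:R; in-air after throw: [b3@8:L b1@9:R b5@10:L b2@11:R b4@13:R]
Beat 8 (L): throw ball3 h=6 -> lands@14:L; in-air after throw: [b1@9:R b5@10:L b2@11:R b4@13:R b3@14:L]
Beat 9 (R): throw ball1 h=8 -> lands@17:R; in-air after throw: [b5@10:L b2@11:R b4@13:R b3@14:L b1@17:R]
Beat 10 (L): throw ball5 h=2 -> lands@12:L; in-air after throw: [b2@11:R b5@12:L b4@13:R b3@14:L b1@17:R]
Beat 11 (R): throw ball2 h=5 -> lands@16:L; in-air after throw: [b5@12:L b4@13:R b3@14:L b2@16:L b1@17:R]
Ball 2: thrown@1 h=2 -> first land @3; rethrown@3 h=8 -> second land @11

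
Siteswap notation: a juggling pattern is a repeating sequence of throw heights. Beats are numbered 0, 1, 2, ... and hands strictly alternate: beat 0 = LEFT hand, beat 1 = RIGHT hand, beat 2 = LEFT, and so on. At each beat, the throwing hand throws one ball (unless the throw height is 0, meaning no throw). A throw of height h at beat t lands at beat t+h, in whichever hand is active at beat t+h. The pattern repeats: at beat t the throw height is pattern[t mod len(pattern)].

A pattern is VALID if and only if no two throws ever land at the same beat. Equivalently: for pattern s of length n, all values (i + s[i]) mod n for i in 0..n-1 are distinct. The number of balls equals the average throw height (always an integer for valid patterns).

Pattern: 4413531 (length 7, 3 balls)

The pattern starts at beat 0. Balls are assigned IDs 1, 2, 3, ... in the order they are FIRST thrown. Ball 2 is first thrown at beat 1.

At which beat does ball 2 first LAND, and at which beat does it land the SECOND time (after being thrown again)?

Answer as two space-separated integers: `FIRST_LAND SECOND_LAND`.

Answer: 5 8

Derivation:
Beat 0 (L): throw ball1 h=4 -> lands@4:L; in-air after throw: [b1@4:L]
Beat 1 (R): throw ball2 h=4 -> lands@5:R; in-air after throw: [b1@4:L b2@5:R]
Beat 2 (L): throw ball3 h=1 -> lands@3:R; in-air after throw: [b3@3:R b1@4:L b2@5:R]
Beat 3 (R): throw ball3 h=3 -> lands@6:L; in-air after throw: [b1@4:L b2@5:R b3@6:L]
Beat 4 (L): throw ball1 h=5 -> lands@9:R; in-air after throw: [b2@5:R b3@6:L b1@9:R]
Beat 5 (R): throw ball2 h=3 -> lands@8:L; in-air after throw: [b3@6:L b2@8:L b1@9:R]
Beat 6 (L): throw ball3 h=1 -> lands@7:R; in-air after throw: [b3@7:R b2@8:L b1@9:R]
Beat 7 (R): throw ball3 h=4 -> lands@11:R; in-air after throw: [b2@8:L b1@9:R b3@11:R]
Beat 8 (L): throw ball2 h=4 -> lands@12:L; in-air after throw: [b1@9:R b3@11:R b2@12:L]
Ball 2: thrown@1 h=4 -> first land @5; rethrown@5 h=3 -> second land @8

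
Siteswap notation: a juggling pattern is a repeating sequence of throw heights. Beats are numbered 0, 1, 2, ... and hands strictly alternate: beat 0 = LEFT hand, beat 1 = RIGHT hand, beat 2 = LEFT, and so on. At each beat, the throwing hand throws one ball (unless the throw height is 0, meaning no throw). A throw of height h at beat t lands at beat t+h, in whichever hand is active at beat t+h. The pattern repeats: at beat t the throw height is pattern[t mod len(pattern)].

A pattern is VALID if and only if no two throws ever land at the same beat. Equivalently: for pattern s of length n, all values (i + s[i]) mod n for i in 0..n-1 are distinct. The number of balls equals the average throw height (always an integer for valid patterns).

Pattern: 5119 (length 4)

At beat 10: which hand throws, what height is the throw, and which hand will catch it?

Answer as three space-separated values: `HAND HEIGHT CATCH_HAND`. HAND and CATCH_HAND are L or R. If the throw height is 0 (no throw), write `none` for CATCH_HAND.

Answer: L 1 R

Derivation:
Beat 10: 10 mod 2 = 0, so hand = L
Throw height = pattern[10 mod 4] = pattern[2] = 1
Lands at beat 10+1=11, 11 mod 2 = 1, so catch hand = R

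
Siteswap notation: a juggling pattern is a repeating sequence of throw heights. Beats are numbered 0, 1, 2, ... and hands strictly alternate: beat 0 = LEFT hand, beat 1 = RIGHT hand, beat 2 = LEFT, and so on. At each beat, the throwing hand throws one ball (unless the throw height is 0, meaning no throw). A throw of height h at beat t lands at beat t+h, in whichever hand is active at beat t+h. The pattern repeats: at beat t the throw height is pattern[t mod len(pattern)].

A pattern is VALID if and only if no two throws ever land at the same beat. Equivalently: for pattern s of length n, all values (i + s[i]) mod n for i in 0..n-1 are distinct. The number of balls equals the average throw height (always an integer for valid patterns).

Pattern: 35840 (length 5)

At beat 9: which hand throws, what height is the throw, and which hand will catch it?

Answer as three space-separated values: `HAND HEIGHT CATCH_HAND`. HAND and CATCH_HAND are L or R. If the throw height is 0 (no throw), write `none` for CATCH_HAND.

Answer: R 0 none

Derivation:
Beat 9: 9 mod 2 = 1, so hand = R
Throw height = pattern[9 mod 5] = pattern[4] = 0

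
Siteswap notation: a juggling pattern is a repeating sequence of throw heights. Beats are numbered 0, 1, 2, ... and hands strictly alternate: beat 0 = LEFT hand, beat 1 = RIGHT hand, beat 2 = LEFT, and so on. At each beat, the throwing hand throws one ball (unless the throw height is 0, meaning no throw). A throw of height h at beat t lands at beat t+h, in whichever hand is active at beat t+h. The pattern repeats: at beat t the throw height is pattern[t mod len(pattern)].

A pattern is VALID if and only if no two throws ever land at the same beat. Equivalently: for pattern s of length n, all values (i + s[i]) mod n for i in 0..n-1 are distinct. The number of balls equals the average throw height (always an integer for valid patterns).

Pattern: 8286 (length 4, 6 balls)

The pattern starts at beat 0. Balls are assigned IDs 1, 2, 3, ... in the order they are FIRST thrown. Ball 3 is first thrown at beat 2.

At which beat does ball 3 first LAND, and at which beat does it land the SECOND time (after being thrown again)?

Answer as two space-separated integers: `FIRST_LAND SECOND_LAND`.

Answer: 10 18

Derivation:
Beat 0 (L): throw ball1 h=8 -> lands@8:L; in-air after throw: [b1@8:L]
Beat 1 (R): throw ball2 h=2 -> lands@3:R; in-air after throw: [b2@3:R b1@8:L]
Beat 2 (L): throw ball3 h=8 -> lands@10:L; in-air after throw: [b2@3:R b1@8:L b3@10:L]
Beat 3 (R): throw ball2 h=6 -> lands@9:R; in-air after throw: [b1@8:L b2@9:R b3@10:L]
Beat 4 (L): throw ball4 h=8 -> lands@12:L; in-air after throw: [b1@8:L b2@9:R b3@10:L b4@12:L]
Beat 5 (R): throw ball5 h=2 -> lands@7:R; in-air after throw: [b5@7:R b1@8:L b2@9:R b3@10:L b4@12:L]
Beat 6 (L): throw ball6 h=8 -> lands@14:L; in-air after throw: [b5@7:R b1@8:L b2@9:R b3@10:L b4@12:L b6@14:L]
Beat 7 (R): throw ball5 h=6 -> lands@13:R; in-air after throw: [b1@8:L b2@9:R b3@10:L b4@12:L b5@13:R b6@14:L]
Beat 8 (L): throw ball1 h=8 -> lands@16:L; in-air after throw: [b2@9:R b3@10:L b4@12:L b5@13:R b6@14:L b1@16:L]
Beat 9 (R): throw ball2 h=2 -> lands@11:R; in-air after throw: [b3@10:L b2@11:R b4@12:L b5@13:R b6@14:L b1@16:L]
Beat 10 (L): throw ball3 h=8 -> lands@18:L; in-air after throw: [b2@11:R b4@12:L b5@13:R b6@14:L b1@16:L b3@18:L]
Beat 11 (R): throw ball2 h=6 -> lands@17:R; in-air after throw: [b4@12:L b5@13:R b6@14:L b1@16:L b2@17:R b3@18:L]
Beat 12 (L): throw ball4 h=8 -> lands@20:L; in-air after throw: [b5@13:R b6@14:L b1@16:L b2@17:R b3@18:L b4@20:L]
Beat 13 (R): throw ball5 h=2 -> lands@15:R; in-air after throw: [b6@14:L b5@15:R b1@16:L b2@17:R b3@18:L b4@20:L]
Beat 14 (L): throw ball6 h=8 -> lands@22:L; in-air after throw: [b5@15:R b1@16:L b2@17:R b3@18:L b4@20:L b6@22:L]
Beat 15 (R): throw ball5 h=6 -> lands@21:R; in-air after throw: [b1@16:L b2@17:R b3@18:L b4@20:L b5@21:R b6@22:L]
Beat 16 (L): throw ball1 h=8 -> lands@24:L; in-air after throw: [b2@17:R b3@18:L b4@20:L b5@21:R b6@22:L b1@24:L]
Beat 17 (R): throw ball2 h=2 -> lands@19:R; in-air after throw: [b3@18:L b2@19:R b4@20:L b5@21:R b6@22:L b1@24:L]
Beat 18 (L): throw ball3 h=8 -> lands@26:L; in-air after throw: [b2@19:R b4@20:L b5@21:R b6@22:L b1@24:L b3@26:L]
Ball 3: thrown@2 h=8 -> first land @10; rethrown@10 h=8 -> second land @18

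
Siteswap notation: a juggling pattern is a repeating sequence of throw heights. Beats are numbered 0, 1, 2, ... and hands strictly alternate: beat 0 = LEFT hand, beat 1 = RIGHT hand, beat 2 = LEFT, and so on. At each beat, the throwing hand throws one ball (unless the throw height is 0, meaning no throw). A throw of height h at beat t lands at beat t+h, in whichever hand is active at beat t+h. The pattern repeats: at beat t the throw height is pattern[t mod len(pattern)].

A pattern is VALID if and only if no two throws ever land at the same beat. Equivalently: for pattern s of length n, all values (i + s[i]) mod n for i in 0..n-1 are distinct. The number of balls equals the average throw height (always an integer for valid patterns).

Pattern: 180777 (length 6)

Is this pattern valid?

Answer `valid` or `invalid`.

i=0: (i + s[i]) mod n = (0 + 1) mod 6 = 1
i=1: (i + s[i]) mod n = (1 + 8) mod 6 = 3
i=2: (i + s[i]) mod n = (2 + 0) mod 6 = 2
i=3: (i + s[i]) mod n = (3 + 7) mod 6 = 4
i=4: (i + s[i]) mod n = (4 + 7) mod 6 = 5
i=5: (i + s[i]) mod n = (5 + 7) mod 6 = 0
Residues: [1, 3, 2, 4, 5, 0], distinct: True

Answer: valid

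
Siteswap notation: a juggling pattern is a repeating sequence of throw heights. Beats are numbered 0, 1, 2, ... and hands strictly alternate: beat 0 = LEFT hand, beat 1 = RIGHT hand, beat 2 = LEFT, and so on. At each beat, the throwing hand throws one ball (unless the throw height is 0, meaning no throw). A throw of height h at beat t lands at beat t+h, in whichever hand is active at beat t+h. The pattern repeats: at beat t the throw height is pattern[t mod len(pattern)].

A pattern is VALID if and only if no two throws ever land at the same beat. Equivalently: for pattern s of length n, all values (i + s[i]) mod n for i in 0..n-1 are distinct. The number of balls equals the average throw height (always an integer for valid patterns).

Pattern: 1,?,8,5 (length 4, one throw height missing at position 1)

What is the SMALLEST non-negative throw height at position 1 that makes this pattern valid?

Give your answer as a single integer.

i=0: (0 + 1) mod 4 = 1
i=1: s[i]=? (unknown)
i=2: (2 + 8) mod 4 = 2
i=3: (3 + 5) mod 4 = 0
Known residues: [0, 1, 2]; need a permutation of 0..3, so missing residue r = 3
Need (1 + s) mod 4 = 3; smallest s = (3 - 1) mod 4 = 2

Answer: 2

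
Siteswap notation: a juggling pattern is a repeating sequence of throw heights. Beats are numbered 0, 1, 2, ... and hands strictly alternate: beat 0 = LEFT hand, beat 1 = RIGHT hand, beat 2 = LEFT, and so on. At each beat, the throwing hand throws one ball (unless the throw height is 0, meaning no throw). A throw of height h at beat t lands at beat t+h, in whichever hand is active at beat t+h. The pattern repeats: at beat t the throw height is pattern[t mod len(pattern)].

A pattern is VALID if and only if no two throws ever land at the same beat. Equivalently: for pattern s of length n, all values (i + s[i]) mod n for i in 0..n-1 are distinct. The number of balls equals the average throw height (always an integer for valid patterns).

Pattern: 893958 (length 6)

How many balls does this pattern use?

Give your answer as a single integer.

Pattern = [8, 9, 3, 9, 5, 8], length n = 6
  position 0: throw height = 8, running sum = 8
  position 1: throw height = 9, running sum = 17
  position 2: throw height = 3, running sum = 20
  position 3: throw height = 9, running sum = 29
  position 4: throw height = 5, running sum = 34
  position 5: throw height = 8, running sum = 42
Total sum = 42; balls = sum / n = 42 / 6 = 7

Answer: 7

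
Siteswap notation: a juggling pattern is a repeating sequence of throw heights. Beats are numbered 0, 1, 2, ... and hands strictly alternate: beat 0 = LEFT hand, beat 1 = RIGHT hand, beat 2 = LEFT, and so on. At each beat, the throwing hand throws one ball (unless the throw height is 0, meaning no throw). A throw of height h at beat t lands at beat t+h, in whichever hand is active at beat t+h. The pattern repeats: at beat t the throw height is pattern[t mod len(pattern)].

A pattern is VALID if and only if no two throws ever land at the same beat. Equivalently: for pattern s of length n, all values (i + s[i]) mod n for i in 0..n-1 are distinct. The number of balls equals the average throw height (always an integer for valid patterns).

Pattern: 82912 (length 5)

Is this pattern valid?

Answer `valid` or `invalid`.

Answer: invalid

Derivation:
i=0: (i + s[i]) mod n = (0 + 8) mod 5 = 3
i=1: (i + s[i]) mod n = (1 + 2) mod 5 = 3
i=2: (i + s[i]) mod n = (2 + 9) mod 5 = 1
i=3: (i + s[i]) mod n = (3 + 1) mod 5 = 4
i=4: (i + s[i]) mod n = (4 + 2) mod 5 = 1
Residues: [3, 3, 1, 4, 1], distinct: False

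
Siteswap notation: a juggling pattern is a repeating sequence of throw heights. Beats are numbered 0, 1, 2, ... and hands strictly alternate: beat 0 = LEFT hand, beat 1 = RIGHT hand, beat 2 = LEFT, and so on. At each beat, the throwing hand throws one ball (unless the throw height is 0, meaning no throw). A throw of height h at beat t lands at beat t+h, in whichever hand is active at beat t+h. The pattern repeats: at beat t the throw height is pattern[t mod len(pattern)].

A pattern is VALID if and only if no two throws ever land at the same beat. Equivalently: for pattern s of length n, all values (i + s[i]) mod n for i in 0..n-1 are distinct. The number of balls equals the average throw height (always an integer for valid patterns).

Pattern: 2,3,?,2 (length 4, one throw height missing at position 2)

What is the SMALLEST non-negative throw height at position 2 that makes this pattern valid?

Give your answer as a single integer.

i=0: (0 + 2) mod 4 = 2
i=1: (1 + 3) mod 4 = 0
i=2: s[i]=? (unknown)
i=3: (3 + 2) mod 4 = 1
Known residues: [0, 1, 2]; need a permutation of 0..3, so missing residue r = 3
Need (2 + s) mod 4 = 3; smallest s = (3 - 2) mod 4 = 1

Answer: 1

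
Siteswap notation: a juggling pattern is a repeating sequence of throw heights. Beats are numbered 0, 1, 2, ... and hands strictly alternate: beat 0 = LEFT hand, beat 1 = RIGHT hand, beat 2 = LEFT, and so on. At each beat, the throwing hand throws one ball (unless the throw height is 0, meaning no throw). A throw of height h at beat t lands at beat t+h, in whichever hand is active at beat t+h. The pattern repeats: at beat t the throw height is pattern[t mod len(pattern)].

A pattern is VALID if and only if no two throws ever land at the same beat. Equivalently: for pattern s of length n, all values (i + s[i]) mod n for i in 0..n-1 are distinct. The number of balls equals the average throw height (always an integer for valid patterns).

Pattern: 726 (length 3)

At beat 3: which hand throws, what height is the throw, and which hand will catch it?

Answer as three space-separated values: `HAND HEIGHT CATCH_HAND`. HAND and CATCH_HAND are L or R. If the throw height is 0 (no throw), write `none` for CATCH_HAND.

Answer: R 7 L

Derivation:
Beat 3: 3 mod 2 = 1, so hand = R
Throw height = pattern[3 mod 3] = pattern[0] = 7
Lands at beat 3+7=10, 10 mod 2 = 0, so catch hand = L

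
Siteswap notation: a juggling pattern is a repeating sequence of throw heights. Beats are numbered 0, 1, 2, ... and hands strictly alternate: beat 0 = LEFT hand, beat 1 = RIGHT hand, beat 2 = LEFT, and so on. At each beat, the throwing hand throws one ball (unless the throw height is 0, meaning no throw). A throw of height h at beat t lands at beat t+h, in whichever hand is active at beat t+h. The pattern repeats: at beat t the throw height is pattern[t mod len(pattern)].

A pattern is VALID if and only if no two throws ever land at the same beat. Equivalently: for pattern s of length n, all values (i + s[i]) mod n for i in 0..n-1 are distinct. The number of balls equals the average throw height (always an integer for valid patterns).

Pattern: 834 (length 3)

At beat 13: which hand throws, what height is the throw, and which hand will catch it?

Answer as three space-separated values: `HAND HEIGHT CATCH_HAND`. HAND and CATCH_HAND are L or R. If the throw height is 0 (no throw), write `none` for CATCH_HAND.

Beat 13: 13 mod 2 = 1, so hand = R
Throw height = pattern[13 mod 3] = pattern[1] = 3
Lands at beat 13+3=16, 16 mod 2 = 0, so catch hand = L

Answer: R 3 L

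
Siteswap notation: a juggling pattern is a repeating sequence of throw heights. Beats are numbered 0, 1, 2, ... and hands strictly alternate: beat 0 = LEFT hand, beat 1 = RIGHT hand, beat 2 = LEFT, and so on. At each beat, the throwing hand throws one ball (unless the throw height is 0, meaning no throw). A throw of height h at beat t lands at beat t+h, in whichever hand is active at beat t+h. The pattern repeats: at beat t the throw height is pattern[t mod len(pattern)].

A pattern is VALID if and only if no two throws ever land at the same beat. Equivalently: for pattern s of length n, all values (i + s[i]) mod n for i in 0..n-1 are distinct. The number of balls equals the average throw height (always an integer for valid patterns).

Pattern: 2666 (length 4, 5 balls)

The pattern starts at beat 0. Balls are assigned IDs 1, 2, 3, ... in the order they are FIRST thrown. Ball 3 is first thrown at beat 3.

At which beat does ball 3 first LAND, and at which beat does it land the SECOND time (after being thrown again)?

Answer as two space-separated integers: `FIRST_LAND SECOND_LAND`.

Answer: 9 15

Derivation:
Beat 0 (L): throw ball1 h=2 -> lands@2:L; in-air after throw: [b1@2:L]
Beat 1 (R): throw ball2 h=6 -> lands@7:R; in-air after throw: [b1@2:L b2@7:R]
Beat 2 (L): throw ball1 h=6 -> lands@8:L; in-air after throw: [b2@7:R b1@8:L]
Beat 3 (R): throw ball3 h=6 -> lands@9:R; in-air after throw: [b2@7:R b1@8:L b3@9:R]
Beat 4 (L): throw ball4 h=2 -> lands@6:L; in-air after throw: [b4@6:L b2@7:R b1@8:L b3@9:R]
Beat 5 (R): throw ball5 h=6 -> lands@11:R; in-air after throw: [b4@6:L b2@7:R b1@8:L b3@9:R b5@11:R]
Beat 6 (L): throw ball4 h=6 -> lands@12:L; in-air after throw: [b2@7:R b1@8:L b3@9:R b5@11:R b4@12:L]
Beat 7 (R): throw ball2 h=6 -> lands@13:R; in-air after throw: [b1@8:L b3@9:R b5@11:R b4@12:L b2@13:R]
Beat 8 (L): throw ball1 h=2 -> lands@10:L; in-air after throw: [b3@9:R b1@10:L b5@11:R b4@12:L b2@13:R]
Beat 9 (R): throw ball3 h=6 -> lands@15:R; in-air after throw: [b1@10:L b5@11:R b4@12:L b2@13:R b3@15:R]
Beat 10 (L): throw ball1 h=6 -> lands@16:L; in-air after throw: [b5@11:R b4@12:L b2@13:R b3@15:R b1@16:L]
Beat 11 (R): throw ball5 h=6 -> lands@17:R; in-air after throw: [b4@12:L b2@13:R b3@15:R b1@16:L b5@17:R]
Beat 12 (L): throw ball4 h=2 -> lands@14:L; in-air after throw: [b2@13:R b4@14:L b3@15:R b1@16:L b5@17:R]
Beat 13 (R): throw ball2 h=6 -> lands@19:R; in-air after throw: [b4@14:L b3@15:R b1@16:L b5@17:R b2@19:R]
Beat 14 (L): throw ball4 h=6 -> lands@20:L; in-air after throw: [b3@15:R b1@16:L b5@17:R b2@19:R b4@20:L]
Beat 15 (R): throw ball3 h=6 -> lands@21:R; in-air after throw: [b1@16:L b5@17:R b2@19:R b4@20:L b3@21:R]
Ball 3: thrown@3 h=6 -> first land @9; rethrown@9 h=6 -> second land @15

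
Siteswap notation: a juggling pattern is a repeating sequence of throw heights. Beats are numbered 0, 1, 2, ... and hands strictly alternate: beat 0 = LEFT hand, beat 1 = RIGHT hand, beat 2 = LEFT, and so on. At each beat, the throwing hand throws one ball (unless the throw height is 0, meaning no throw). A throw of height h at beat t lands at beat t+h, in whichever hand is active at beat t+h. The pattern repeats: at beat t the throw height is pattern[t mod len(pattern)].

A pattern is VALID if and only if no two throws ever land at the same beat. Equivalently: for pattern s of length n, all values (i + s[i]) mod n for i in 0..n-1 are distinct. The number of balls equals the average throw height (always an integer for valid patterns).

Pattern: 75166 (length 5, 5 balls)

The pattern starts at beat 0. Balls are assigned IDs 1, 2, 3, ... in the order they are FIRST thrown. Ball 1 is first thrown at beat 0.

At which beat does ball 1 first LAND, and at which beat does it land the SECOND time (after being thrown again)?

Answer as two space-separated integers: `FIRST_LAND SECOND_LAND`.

Answer: 7 8

Derivation:
Beat 0 (L): throw ball1 h=7 -> lands@7:R; in-air after throw: [b1@7:R]
Beat 1 (R): throw ball2 h=5 -> lands@6:L; in-air after throw: [b2@6:L b1@7:R]
Beat 2 (L): throw ball3 h=1 -> lands@3:R; in-air after throw: [b3@3:R b2@6:L b1@7:R]
Beat 3 (R): throw ball3 h=6 -> lands@9:R; in-air after throw: [b2@6:L b1@7:R b3@9:R]
Beat 4 (L): throw ball4 h=6 -> lands@10:L; in-air after throw: [b2@6:L b1@7:R b3@9:R b4@10:L]
Beat 5 (R): throw ball5 h=7 -> lands@12:L; in-air after throw: [b2@6:L b1@7:R b3@9:R b4@10:L b5@12:L]
Beat 6 (L): throw ball2 h=5 -> lands@11:R; in-air after throw: [b1@7:R b3@9:R b4@10:L b2@11:R b5@12:L]
Beat 7 (R): throw ball1 h=1 -> lands@8:L; in-air after throw: [b1@8:L b3@9:R b4@10:L b2@11:R b5@12:L]
Beat 8 (L): throw ball1 h=6 -> lands@14:L; in-air after throw: [b3@9:R b4@10:L b2@11:R b5@12:L b1@14:L]
Ball 1: thrown@0 h=7 -> first land @7; rethrown@7 h=1 -> second land @8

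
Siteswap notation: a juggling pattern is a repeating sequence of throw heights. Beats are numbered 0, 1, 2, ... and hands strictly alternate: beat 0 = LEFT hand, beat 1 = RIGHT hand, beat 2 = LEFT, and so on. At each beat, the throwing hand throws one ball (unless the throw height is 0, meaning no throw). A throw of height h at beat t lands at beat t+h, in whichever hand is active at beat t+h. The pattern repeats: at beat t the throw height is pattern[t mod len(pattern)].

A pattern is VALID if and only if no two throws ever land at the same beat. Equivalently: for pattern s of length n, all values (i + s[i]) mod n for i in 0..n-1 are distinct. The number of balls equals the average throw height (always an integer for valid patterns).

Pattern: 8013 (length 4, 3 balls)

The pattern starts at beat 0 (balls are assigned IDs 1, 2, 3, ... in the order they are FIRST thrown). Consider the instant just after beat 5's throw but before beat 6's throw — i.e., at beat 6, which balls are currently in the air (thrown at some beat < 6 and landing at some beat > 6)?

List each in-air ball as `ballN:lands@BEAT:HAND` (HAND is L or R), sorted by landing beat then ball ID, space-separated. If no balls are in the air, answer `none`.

Answer: ball1:lands@8:L ball3:lands@12:L

Derivation:
Beat 0 (L): throw ball1 h=8 -> lands@8:L; in-air after throw: [b1@8:L]
Beat 2 (L): throw ball2 h=1 -> lands@3:R; in-air after throw: [b2@3:R b1@8:L]
Beat 3 (R): throw ball2 h=3 -> lands@6:L; in-air after throw: [b2@6:L b1@8:L]
Beat 4 (L): throw ball3 h=8 -> lands@12:L; in-air after throw: [b2@6:L b1@8:L b3@12:L]
Beat 6 (L): throw ball2 h=1 -> lands@7:R; in-air after throw: [b2@7:R b1@8:L b3@12:L]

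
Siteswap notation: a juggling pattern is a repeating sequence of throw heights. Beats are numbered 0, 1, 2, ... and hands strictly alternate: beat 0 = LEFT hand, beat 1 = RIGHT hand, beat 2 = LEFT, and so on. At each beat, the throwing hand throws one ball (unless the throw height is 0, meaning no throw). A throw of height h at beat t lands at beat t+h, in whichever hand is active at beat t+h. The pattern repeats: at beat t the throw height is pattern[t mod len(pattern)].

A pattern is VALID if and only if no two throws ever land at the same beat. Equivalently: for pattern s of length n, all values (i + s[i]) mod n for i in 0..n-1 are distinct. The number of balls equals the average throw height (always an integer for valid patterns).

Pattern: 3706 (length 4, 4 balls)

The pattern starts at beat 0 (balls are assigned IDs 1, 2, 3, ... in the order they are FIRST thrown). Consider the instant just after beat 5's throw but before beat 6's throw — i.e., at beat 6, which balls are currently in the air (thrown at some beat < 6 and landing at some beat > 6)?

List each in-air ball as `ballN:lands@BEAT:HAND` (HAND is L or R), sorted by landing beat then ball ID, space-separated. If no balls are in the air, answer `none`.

Beat 0 (L): throw ball1 h=3 -> lands@3:R; in-air after throw: [b1@3:R]
Beat 1 (R): throw ball2 h=7 -> lands@8:L; in-air after throw: [b1@3:R b2@8:L]
Beat 3 (R): throw ball1 h=6 -> lands@9:R; in-air after throw: [b2@8:L b1@9:R]
Beat 4 (L): throw ball3 h=3 -> lands@7:R; in-air after throw: [b3@7:R b2@8:L b1@9:R]
Beat 5 (R): throw ball4 h=7 -> lands@12:L; in-air after throw: [b3@7:R b2@8:L b1@9:R b4@12:L]

Answer: ball3:lands@7:R ball2:lands@8:L ball1:lands@9:R ball4:lands@12:L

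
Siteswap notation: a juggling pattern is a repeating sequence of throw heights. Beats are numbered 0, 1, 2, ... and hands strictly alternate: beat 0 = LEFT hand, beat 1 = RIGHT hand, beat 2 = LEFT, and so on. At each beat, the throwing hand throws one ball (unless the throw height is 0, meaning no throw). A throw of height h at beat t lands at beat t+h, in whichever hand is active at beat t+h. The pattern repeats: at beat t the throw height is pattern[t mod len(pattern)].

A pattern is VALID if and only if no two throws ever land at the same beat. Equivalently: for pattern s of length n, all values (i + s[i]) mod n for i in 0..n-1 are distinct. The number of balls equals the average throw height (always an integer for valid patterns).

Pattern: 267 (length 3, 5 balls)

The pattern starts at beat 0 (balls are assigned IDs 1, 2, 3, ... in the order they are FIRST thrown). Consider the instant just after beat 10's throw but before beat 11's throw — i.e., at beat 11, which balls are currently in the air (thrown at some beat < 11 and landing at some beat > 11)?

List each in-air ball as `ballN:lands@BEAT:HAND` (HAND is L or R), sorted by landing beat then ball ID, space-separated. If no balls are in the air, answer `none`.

Answer: ball3:lands@12:L ball2:lands@13:R ball5:lands@15:R ball4:lands@16:L

Derivation:
Beat 0 (L): throw ball1 h=2 -> lands@2:L; in-air after throw: [b1@2:L]
Beat 1 (R): throw ball2 h=6 -> lands@7:R; in-air after throw: [b1@2:L b2@7:R]
Beat 2 (L): throw ball1 h=7 -> lands@9:R; in-air after throw: [b2@7:R b1@9:R]
Beat 3 (R): throw ball3 h=2 -> lands@5:R; in-air after throw: [b3@5:R b2@7:R b1@9:R]
Beat 4 (L): throw ball4 h=6 -> lands@10:L; in-air after throw: [b3@5:R b2@7:R b1@9:R b4@10:L]
Beat 5 (R): throw ball3 h=7 -> lands@12:L; in-air after throw: [b2@7:R b1@9:R b4@10:L b3@12:L]
Beat 6 (L): throw ball5 h=2 -> lands@8:L; in-air after throw: [b2@7:R b5@8:L b1@9:R b4@10:L b3@12:L]
Beat 7 (R): throw ball2 h=6 -> lands@13:R; in-air after throw: [b5@8:L b1@9:R b4@10:L b3@12:L b2@13:R]
Beat 8 (L): throw ball5 h=7 -> lands@15:R; in-air after throw: [b1@9:R b4@10:L b3@12:L b2@13:R b5@15:R]
Beat 9 (R): throw ball1 h=2 -> lands@11:R; in-air after throw: [b4@10:L b1@11:R b3@12:L b2@13:R b5@15:R]
Beat 10 (L): throw ball4 h=6 -> lands@16:L; in-air after throw: [b1@11:R b3@12:L b2@13:R b5@15:R b4@16:L]
Beat 11 (R): throw ball1 h=7 -> lands@18:L; in-air after throw: [b3@12:L b2@13:R b5@15:R b4@16:L b1@18:L]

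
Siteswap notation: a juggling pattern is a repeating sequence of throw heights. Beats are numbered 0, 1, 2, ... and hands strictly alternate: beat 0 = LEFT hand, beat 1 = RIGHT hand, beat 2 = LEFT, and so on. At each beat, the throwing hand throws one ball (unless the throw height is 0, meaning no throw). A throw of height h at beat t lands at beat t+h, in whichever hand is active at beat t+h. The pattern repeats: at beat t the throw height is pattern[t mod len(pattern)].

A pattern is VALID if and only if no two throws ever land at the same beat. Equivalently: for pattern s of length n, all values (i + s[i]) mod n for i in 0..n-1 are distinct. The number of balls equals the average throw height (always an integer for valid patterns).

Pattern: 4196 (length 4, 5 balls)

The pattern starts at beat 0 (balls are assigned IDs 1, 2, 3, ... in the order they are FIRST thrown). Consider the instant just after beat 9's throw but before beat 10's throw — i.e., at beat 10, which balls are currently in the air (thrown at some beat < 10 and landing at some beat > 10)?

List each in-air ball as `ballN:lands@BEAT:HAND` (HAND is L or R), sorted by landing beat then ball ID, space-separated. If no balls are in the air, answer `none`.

Beat 0 (L): throw ball1 h=4 -> lands@4:L; in-air after throw: [b1@4:L]
Beat 1 (R): throw ball2 h=1 -> lands@2:L; in-air after throw: [b2@2:L b1@4:L]
Beat 2 (L): throw ball2 h=9 -> lands@11:R; in-air after throw: [b1@4:L b2@11:R]
Beat 3 (R): throw ball3 h=6 -> lands@9:R; in-air after throw: [b1@4:L b3@9:R b2@11:R]
Beat 4 (L): throw ball1 h=4 -> lands@8:L; in-air after throw: [b1@8:L b3@9:R b2@11:R]
Beat 5 (R): throw ball4 h=1 -> lands@6:L; in-air after throw: [b4@6:L b1@8:L b3@9:R b2@11:R]
Beat 6 (L): throw ball4 h=9 -> lands@15:R; in-air after throw: [b1@8:L b3@9:R b2@11:R b4@15:R]
Beat 7 (R): throw ball5 h=6 -> lands@13:R; in-air after throw: [b1@8:L b3@9:R b2@11:R b5@13:R b4@15:R]
Beat 8 (L): throw ball1 h=4 -> lands@12:L; in-air after throw: [b3@9:R b2@11:R b1@12:L b5@13:R b4@15:R]
Beat 9 (R): throw ball3 h=1 -> lands@10:L; in-air after throw: [b3@10:L b2@11:R b1@12:L b5@13:R b4@15:R]
Beat 10 (L): throw ball3 h=9 -> lands@19:R; in-air after throw: [b2@11:R b1@12:L b5@13:R b4@15:R b3@19:R]

Answer: ball2:lands@11:R ball1:lands@12:L ball5:lands@13:R ball4:lands@15:R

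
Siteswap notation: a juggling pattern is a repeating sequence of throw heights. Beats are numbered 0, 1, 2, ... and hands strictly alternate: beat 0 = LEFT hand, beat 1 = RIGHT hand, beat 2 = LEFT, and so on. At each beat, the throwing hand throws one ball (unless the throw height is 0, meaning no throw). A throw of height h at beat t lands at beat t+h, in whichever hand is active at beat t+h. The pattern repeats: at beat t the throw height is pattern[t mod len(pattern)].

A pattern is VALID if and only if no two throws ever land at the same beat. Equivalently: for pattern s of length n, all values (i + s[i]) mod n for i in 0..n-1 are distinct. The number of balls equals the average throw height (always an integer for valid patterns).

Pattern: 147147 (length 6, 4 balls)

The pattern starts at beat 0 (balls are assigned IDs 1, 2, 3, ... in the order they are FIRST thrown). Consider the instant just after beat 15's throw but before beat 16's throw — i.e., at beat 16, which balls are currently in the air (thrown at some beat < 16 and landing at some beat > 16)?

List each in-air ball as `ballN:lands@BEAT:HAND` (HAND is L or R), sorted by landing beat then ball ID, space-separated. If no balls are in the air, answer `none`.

Beat 0 (L): throw ball1 h=1 -> lands@1:R; in-air after throw: [b1@1:R]
Beat 1 (R): throw ball1 h=4 -> lands@5:R; in-air after throw: [b1@5:R]
Beat 2 (L): throw ball2 h=7 -> lands@9:R; in-air after throw: [b1@5:R b2@9:R]
Beat 3 (R): throw ball3 h=1 -> lands@4:L; in-air after throw: [b3@4:L b1@5:R b2@9:R]
Beat 4 (L): throw ball3 h=4 -> lands@8:L; in-air after throw: [b1@5:R b3@8:L b2@9:R]
Beat 5 (R): throw ball1 h=7 -> lands@12:L; in-air after throw: [b3@8:L b2@9:R b1@12:L]
Beat 6 (L): throw ball4 h=1 -> lands@7:R; in-air after throw: [b4@7:R b3@8:L b2@9:R b1@12:L]
Beat 7 (R): throw ball4 h=4 -> lands@11:R; in-air after throw: [b3@8:L b2@9:R b4@11:R b1@12:L]
Beat 8 (L): throw ball3 h=7 -> lands@15:R; in-air after throw: [b2@9:R b4@11:R b1@12:L b3@15:R]
Beat 9 (R): throw ball2 h=1 -> lands@10:L; in-air after throw: [b2@10:L b4@11:R b1@12:L b3@15:R]
Beat 10 (L): throw ball2 h=4 -> lands@14:L; in-air after throw: [b4@11:R b1@12:L b2@14:L b3@15:R]
Beat 11 (R): throw ball4 h=7 -> lands@18:L; in-air after throw: [b1@12:L b2@14:L b3@15:R b4@18:L]
Beat 12 (L): throw ball1 h=1 -> lands@13:R; in-air after throw: [b1@13:R b2@14:L b3@15:R b4@18:L]
Beat 13 (R): throw ball1 h=4 -> lands@17:R; in-air after throw: [b2@14:L b3@15:R b1@17:R b4@18:L]
Beat 14 (L): throw ball2 h=7 -> lands@21:R; in-air after throw: [b3@15:R b1@17:R b4@18:L b2@21:R]
Beat 15 (R): throw ball3 h=1 -> lands@16:L; in-air after throw: [b3@16:L b1@17:R b4@18:L b2@21:R]
Beat 16 (L): throw ball3 h=4 -> lands@20:L; in-air after throw: [b1@17:R b4@18:L b3@20:L b2@21:R]

Answer: ball1:lands@17:R ball4:lands@18:L ball2:lands@21:R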